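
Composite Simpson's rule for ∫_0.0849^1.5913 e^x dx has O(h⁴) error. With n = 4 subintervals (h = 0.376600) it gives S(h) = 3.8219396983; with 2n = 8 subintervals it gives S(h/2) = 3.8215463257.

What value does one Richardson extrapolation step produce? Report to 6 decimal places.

3.821520

r = 4, so 2^r = 16.
16*3.8215463257 = 61.1447412112; 61.1447412112 − 3.8219396983 = 57.3228015129
Divide by 2^4 − 1 = 15.
R = 57.3228015129/15 = 3.8215201009
Correction |R − A(h/2)| = 2.622e-05; gap |A(h/2) − A(h)| = 3.934e-04.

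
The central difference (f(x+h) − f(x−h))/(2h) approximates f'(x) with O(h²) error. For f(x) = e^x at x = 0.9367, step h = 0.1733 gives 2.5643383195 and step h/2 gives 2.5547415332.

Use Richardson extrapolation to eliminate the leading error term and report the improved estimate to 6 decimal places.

Order 2 gives 2^r = 4 and 2^r − 1 = 3.
Difference of the inputs: 2.5547415332 − 2.5643383195 = -0.0095967863
Correction (A(h/2) − A(h))/(4 − 1) = (-0.0095967863)/3 = -0.0031989288
R = 2.5547415332 − 0.0031989288 = 2.5515426044

2.551543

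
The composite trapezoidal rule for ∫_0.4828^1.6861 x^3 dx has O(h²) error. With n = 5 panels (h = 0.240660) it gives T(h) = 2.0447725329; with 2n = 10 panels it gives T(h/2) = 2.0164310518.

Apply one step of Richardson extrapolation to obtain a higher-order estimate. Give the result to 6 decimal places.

Error is O(h^2); halving h shrinks it by 2^2 = 4.
Numerator 4*A(h/2) − A(h) = 4*2.0164310518 − 2.0447725329 = 6.0209516743
Extrapolated: 6.0209516743 / 3 = 2.0069838914
Shift from A(h/2): −0.0094471604.

2.006984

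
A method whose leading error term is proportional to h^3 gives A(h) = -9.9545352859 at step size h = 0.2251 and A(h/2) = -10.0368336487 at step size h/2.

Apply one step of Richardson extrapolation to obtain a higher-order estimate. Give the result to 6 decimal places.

Order 3 gives 2^r = 8 and 2^r − 1 = 7.
Weighted: (-80.2946691896) − (-9.9545352859) = -70.3401339037
R = (-70.3401339037)/7 = -10.0485905577

-10.048591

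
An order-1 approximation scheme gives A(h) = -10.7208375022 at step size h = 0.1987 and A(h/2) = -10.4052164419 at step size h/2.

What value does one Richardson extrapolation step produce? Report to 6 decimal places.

-10.089595

With r = 1 the leading error scales as h^1, so the weight is 2^1 = 2.
A(h/2) − A(h) = -10.4052164419 − (-10.7208375022) = 0.3156210603
Divide by 2^1 − 1 = 1: 0.3156210603/1 = 0.3156210603
R = A(h/2) + (A(h/2) − A(h))/1 = -10.4052164419 + 0.3156210603 = -10.0895953816
Gap between inputs: 3.156e-01; correction applied: +0.3156210603.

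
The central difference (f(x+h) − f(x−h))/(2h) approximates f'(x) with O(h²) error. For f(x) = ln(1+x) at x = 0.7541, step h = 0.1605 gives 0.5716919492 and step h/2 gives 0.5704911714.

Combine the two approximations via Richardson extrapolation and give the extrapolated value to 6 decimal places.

Order 2 gives 2^r = 4 and 2^r − 1 = 3.
Weighted: 2.2819646856 − 0.5716919492 = 1.7102727364
Divide by 2^2 − 1 = 3.
So the Richardson estimate is 0.5700909121.
Shift from A(h/2): −0.0004002593.

0.570091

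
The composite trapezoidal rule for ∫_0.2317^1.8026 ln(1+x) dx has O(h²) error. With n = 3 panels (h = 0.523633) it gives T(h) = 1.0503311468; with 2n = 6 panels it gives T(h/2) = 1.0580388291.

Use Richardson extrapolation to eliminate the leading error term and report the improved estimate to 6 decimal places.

1.060608

With r = 2 the leading error scales as h^2, so the weight is 2^2 = 4.
Weighted: 4.2321553164 − 1.0503311468 = 3.1818241696
Denominator 4 − 1 = 3.
3.1818241696 ÷ 3 = 1.0606080565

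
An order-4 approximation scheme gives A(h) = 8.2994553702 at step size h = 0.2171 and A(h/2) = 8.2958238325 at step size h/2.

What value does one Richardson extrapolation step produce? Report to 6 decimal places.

Order 4 gives 2^r = 16 and 2^r − 1 = 15.
Weighted: 132.7331813200 − 8.2994553702 = 124.4337259498
124.4337259498 ÷ 15 = 8.2955817300
Gap between inputs: 3.632e-03; correction applied: −0.0002421025.

8.295582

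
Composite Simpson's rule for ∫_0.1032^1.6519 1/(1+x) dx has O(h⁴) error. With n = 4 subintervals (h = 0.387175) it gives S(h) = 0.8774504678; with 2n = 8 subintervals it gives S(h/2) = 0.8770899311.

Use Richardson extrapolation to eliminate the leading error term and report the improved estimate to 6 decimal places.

0.877066

Error is O(h^4); halving h shrinks it by 2^4 = 16.
16*0.8770899311 = 14.0334388976; subtract 0.8774504678 → 13.1559884298
R = 13.1559884298/15 = 0.8770658953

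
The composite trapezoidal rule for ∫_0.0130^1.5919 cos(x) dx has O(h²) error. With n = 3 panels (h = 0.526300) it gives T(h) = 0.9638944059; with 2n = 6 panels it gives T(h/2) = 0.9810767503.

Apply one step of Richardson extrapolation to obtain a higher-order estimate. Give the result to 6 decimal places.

Leading term ∝ h^2; use weight 4 = 2^2.
4 × 0.9810767503 = 3.9243070012; subtract 0.9638944059 → 2.9604125953
(4 × 0.9810767503 − 0.9638944059)/(4 − 1) = 0.9868041984
Shift from A(h/2): +0.0057274481.

0.986804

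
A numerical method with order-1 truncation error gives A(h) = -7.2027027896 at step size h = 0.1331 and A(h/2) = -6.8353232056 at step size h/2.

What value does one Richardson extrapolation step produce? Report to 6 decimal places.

-6.467944

Method order is 1; weight 2^1 = 2.
2 × (-6.8353232056) − (-7.2027027896) = -6.4679436216
Divide by 2^1 − 1 = 1.
R = (-6.4679436216)/1 = -6.4679436216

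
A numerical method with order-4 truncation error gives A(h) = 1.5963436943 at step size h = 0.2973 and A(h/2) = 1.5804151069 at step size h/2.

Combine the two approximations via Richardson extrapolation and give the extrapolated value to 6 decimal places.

1.579353

Error is O(h^4); halving h shrinks it by 2^4 = 16.
2^4 × A(h/2) = 25.2866417104; minus A(h) gives 23.6902980161.
Extrapolated: 23.6902980161 / 15 = 1.5793532011
Shift from A(h/2): −0.0010619058.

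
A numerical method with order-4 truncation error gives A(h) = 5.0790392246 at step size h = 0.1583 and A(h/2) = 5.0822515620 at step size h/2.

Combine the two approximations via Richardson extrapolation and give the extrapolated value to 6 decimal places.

5.082466

Order 4 gives 2^r = 16 and 2^r − 1 = 15.
2^4 × A(h/2) = 81.3160249920; minus A(h) gives 76.2369857674.
76.2369857674 ÷ 15 = 5.0824657178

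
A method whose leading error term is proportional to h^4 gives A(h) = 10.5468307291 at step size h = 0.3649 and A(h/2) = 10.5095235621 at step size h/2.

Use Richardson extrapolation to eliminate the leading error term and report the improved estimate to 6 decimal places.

10.507036

Method order is 4; weight 2^4 = 16.
Difference of the inputs: 10.5095235621 − 10.5468307291 = -0.0373071670
Correction (A(h/2) − A(h))/(16 − 1) = (-0.0373071670)/15 = -0.0024871445
R = A(h/2) + (A(h/2) − A(h))/15 = 10.5095235621 − 0.0024871445 = 10.5070364176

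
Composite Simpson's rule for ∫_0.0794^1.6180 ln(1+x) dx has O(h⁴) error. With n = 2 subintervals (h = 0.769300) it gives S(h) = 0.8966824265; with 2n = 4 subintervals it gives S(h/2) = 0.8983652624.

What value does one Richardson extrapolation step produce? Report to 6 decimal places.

0.898477

Error is O(h^4); halving h shrinks it by 2^4 = 16.
Numerator 16×A(h/2) − A(h) = 16×0.8983652624 − 0.8966824265 = 13.4771617719
13.4771617719 ÷ 15 = 0.8984774515
Shift from A(h/2): +0.0001121891.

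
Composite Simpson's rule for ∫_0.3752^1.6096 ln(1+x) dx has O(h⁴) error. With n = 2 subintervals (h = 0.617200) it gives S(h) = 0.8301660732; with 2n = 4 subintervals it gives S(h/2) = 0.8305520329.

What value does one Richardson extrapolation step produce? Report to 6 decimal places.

0.830578

Error is O(h^4); halving h shrinks it by 2^4 = 16.
Weighted: 13.2888325264 − 0.8301660732 = 12.4586664532
12.4586664532 ÷ 15 = 0.8305777635
Gap between inputs: 3.860e-04; correction applied: +0.0000257306.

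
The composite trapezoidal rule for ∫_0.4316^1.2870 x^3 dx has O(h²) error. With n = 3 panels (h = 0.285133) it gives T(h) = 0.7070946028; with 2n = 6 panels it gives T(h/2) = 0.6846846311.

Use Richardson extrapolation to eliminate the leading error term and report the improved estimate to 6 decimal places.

Order 2 gives 2^r = 4 and 2^r − 1 = 3.
Numerator 4·A(h/2) − A(h) = 4·0.6846846311 − 0.7070946028 = 2.0316439216
Denominator 4 − 1 = 3.
Result: 0.6772146405

0.677215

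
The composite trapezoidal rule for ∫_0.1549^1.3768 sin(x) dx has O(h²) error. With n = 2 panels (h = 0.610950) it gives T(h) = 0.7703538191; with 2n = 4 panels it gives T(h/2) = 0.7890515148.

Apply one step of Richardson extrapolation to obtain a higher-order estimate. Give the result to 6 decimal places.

Leading term ∝ h^2; use weight 4 = 2^2.
2^2 × A(h/2) = 3.1562060592; minus A(h) gives 2.3858522401.
Divide by 2^2 − 1 = 3.
R = 2.3858522401/3 = 0.7952840800
Gap between inputs: 1.870e-02; correction applied: +0.0062325652.

0.795284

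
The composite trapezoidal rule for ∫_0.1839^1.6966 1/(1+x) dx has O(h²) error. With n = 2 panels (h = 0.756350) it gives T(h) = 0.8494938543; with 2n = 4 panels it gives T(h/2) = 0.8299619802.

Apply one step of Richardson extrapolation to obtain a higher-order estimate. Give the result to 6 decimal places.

0.823451

r = 2, so 2^r = 4.
Numerator 4 × A(h/2) − A(h) = 4 × 0.8299619802 − 0.8494938543 = 2.4703540665
Denominator 4 − 1 = 3.
So the Richardson estimate is 0.8234513555.
Correction |R − A(h/2)| = 6.511e-03; gap |A(h/2) − A(h)| = 1.953e-02.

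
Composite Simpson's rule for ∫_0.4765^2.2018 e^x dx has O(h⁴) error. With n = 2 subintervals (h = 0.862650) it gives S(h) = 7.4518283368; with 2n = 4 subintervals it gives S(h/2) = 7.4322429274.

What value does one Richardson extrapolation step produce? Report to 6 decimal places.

7.430937

Order 4 gives 2^r = 16 and 2^r − 1 = 15.
Weighted: 118.9158868384 − 7.4518283368 = 111.4640585016
Denominator 16 − 1 = 15.
Result: 7.4309372334
Gap between inputs: 1.959e-02; correction applied: −0.0013056940.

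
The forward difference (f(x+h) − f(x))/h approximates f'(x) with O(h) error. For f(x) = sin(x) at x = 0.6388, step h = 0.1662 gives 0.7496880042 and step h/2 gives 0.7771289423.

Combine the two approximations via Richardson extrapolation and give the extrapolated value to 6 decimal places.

0.804570

The method has order 1: 2^1 = 2.
Top: 2(0.7771289423) − (0.7496880042) = 0.8045698804
Extrapolated: 0.8045698804 / 1 = 0.8045698804
Correction |R − A(h/2)| = 2.744e-02; gap |A(h/2) − A(h)| = 2.744e-02.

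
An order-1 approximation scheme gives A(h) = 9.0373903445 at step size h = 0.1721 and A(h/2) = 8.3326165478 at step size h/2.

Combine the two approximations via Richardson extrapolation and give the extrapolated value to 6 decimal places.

7.627843

With r = 1 the leading error scales as h^1, so the weight is 2^1 = 2.
2 × 8.3326165478 = 16.6652330956; 16.6652330956 − 9.0373903445 = 7.6278427511
7.6278427511 ÷ 1 = 7.6278427511
Shift from A(h/2): −0.7047737967.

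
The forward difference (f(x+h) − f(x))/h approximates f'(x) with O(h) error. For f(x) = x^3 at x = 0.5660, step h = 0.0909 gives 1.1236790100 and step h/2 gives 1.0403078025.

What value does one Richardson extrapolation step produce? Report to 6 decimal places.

r = 1: numerator weight 2, denominator 1.
2×1.0403078025 = 2.0806156050; subtract 1.1236790100 → 0.9569365950
Denominator 2 − 1 = 1.
Result: 0.9569365950
Gap between inputs: 8.337e-02; correction applied: −0.0833712075.

0.956937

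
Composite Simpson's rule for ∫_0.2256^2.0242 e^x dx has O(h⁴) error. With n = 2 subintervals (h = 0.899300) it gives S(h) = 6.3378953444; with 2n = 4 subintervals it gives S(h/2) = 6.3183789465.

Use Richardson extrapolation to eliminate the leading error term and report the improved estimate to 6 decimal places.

6.317078

Method order is 4; weight 2^4 = 16.
Numerator 16 × A(h/2) − A(h) = 16 × 6.3183789465 − 6.3378953444 = 94.7561677996
Extrapolated: 94.7561677996 / 15 = 6.3170778533
Gap between inputs: 1.952e-02; correction applied: −0.0013010932.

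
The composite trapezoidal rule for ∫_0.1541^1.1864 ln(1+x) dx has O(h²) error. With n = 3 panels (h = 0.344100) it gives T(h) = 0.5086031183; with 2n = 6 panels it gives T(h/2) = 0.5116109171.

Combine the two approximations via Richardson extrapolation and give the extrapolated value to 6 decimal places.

0.512614

Leading term ∝ h^2; use weight 4 = 2^2.
A(h/2) − A(h) = 0.5116109171 − 0.5086031183 = 0.0030077988
Divide by 2^2 − 1 = 3: 0.0030077988/3 = 0.0010025996
R = 0.5116109171 + 0.0010025996 = 0.5126135167
Shift from A(h/2): +0.0010025996.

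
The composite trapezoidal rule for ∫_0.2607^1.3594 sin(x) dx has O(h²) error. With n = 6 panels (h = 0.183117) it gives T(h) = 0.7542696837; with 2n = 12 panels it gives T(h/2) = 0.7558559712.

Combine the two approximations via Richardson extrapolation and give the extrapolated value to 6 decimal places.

0.756385

r = 2, so 2^r = 4.
Top: 4(0.7558559712) − (0.7542696837) = 2.2691542011
Denominator 4 − 1 = 3.
2.2691542011 ÷ 3 = 0.7563847337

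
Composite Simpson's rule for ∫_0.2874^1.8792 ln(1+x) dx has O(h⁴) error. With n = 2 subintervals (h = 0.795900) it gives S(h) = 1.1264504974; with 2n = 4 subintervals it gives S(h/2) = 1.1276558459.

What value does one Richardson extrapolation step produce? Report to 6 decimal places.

Error is O(h^4); halving h shrinks it by 2^4 = 16.
Top: 16(1.1276558459) − (1.1264504974) = 16.9160430370
Divide by 2^4 − 1 = 15.
Result: 1.1277362025
Shift from A(h/2): +0.0000803566.

1.127736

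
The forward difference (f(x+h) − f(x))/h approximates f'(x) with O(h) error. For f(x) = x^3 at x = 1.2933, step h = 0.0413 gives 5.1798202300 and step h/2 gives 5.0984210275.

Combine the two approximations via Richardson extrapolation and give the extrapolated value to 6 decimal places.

5.017022

r = 1, so 2^r = 2.
2 × 5.0984210275 = 10.1968420550; 10.1968420550 − 5.1798202300 = 5.0170218250
Denominator 2 − 1 = 1.
So the Richardson estimate is 5.0170218250.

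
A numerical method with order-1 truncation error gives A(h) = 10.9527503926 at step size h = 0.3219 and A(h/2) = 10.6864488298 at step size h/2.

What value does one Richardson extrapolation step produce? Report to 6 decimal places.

10.420147

With r = 1 the leading error scales as h^1, so the weight is 2^1 = 2.
2×10.6864488298 = 21.3728976596; 21.3728976596 − 10.9527503926 = 10.4201472670
10.4201472670 ÷ 1 = 10.4201472670
Shift from A(h/2): −0.2663015628.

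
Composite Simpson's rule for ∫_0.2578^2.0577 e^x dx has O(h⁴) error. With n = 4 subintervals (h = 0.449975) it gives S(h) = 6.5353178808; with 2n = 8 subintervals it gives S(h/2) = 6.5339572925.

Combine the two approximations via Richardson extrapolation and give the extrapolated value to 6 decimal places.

6.533867

r = 4, so 2^r = 16.
Numerator 16*A(h/2) − A(h) = 16*6.5339572925 − 6.5353178808 = 98.0079987992
Divide by 2^4 − 1 = 15.
98.0079987992 ÷ 15 = 6.5338665866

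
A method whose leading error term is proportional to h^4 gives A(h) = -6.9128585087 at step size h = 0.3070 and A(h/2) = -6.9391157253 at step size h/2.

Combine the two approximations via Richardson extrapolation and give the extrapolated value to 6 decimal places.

-6.940866

Method order is 4; weight 2^4 = 16.
Numerator 16*A(h/2) − A(h) = 16*(-6.9391157253) − (-6.9128585087) = -104.1129930961
Extrapolated: (-104.1129930961) / 15 = -6.9408662064
Shift from A(h/2): −0.0017504811.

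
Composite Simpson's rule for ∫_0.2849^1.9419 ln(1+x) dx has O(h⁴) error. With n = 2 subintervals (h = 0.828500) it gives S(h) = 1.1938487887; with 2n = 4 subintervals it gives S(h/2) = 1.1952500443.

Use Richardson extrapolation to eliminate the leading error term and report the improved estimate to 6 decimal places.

Error is O(h^4); halving h shrinks it by 2^4 = 16.
A(h/2) − A(h) = 1.1952500443 − 1.1938487887 = 0.0014012556
Correction (A(h/2) − A(h))/(16 − 1) = 0.0014012556/15 = 0.0000934170
R = A(h/2) + (A(h/2) − A(h))/15 = 1.1952500443 + 0.0000934170 = 1.1953434613

1.195343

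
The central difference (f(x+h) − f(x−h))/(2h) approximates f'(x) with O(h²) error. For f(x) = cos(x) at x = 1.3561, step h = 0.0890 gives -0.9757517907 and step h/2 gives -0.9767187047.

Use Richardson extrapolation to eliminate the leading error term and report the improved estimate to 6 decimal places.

The method has order 2: 2^2 = 4.
Weighted: (-3.9068748188) − (-0.9757517907) = -2.9311230281
Divide by 2^2 − 1 = 3.
So the Richardson estimate is -0.9770410094.

-0.977041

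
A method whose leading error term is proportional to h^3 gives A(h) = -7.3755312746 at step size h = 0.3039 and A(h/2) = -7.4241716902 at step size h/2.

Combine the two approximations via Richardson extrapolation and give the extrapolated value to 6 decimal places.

r = 3: numerator weight 8, denominator 7.
Numerator 8*A(h/2) − A(h) = 8*(-7.4241716902) − (-7.3755312746) = -52.0178422470
Extrapolated: (-52.0178422470) / 7 = -7.4311203210
Shift from A(h/2): −0.0069486308.

-7.431120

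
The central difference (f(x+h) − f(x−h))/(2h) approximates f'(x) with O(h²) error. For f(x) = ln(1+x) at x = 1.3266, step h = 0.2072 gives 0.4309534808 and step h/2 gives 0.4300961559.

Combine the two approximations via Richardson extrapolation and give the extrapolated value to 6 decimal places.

0.429810

r = 2, so 2^r = 4.
4×0.4300961559 − 0.4309534808 = 1.2894311428
(4×0.4300961559 − 0.4309534808)/(4 − 1) = 0.4298103809
Shift from A(h/2): −0.0002857750.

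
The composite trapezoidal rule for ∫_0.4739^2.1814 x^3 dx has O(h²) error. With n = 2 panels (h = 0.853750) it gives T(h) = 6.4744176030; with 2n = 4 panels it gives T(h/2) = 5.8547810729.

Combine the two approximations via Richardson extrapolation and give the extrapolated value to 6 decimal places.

5.648236

r = 2, so 2^r = 4.
Top: 4(5.8547810729) − (6.4744176030) = 16.9447066886
R = 16.9447066886/3 = 5.6482355629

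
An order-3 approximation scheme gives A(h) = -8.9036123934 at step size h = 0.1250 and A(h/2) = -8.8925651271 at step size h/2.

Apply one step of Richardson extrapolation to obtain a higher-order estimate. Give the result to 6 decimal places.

r = 3: numerator weight 8, denominator 7.
Top: 8(-8.8925651271) − (-8.9036123934) = -62.2369086234
R = (-62.2369086234)/7 = -8.8909869462
Shift from A(h/2): +0.0015781809.

-8.890987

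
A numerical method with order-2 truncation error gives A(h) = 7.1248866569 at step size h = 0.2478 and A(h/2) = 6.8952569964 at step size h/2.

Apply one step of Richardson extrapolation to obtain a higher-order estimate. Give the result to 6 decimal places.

6.818714

Method order is 2; weight 2^2 = 4.
Weighted: 27.5810279856 − 7.1248866569 = 20.4561413287
20.4561413287 ÷ 3 = 6.8187137762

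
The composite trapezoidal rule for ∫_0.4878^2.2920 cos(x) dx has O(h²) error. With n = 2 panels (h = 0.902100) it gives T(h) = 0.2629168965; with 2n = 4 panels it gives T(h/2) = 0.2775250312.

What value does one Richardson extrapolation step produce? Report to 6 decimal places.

0.282394

r = 2, so 2^r = 4.
4×0.2775250312 = 1.1101001248; 1.1101001248 − 0.2629168965 = 0.8471832283
Denominator 4 − 1 = 3.
0.8471832283 ÷ 3 = 0.2823944094
Correction |R − A(h/2)| = 4.869e-03; gap |A(h/2) − A(h)| = 1.461e-02.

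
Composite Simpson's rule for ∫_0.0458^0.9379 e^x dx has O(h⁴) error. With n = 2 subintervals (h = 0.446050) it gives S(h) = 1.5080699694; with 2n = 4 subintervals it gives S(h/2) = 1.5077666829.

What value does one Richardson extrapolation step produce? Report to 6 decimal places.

1.507746

r = 4, so 2^r = 16.
Numerator 16×A(h/2) − A(h) = 16×1.5077666829 − 1.5080699694 = 22.6161969570
Divide by 2^4 − 1 = 15.
(16×1.5077666829 − 1.5080699694)/(16 − 1) = 1.5077464638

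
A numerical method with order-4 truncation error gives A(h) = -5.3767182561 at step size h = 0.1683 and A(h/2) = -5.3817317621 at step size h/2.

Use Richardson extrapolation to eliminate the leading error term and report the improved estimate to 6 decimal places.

Leading term ∝ h^4; use weight 16 = 2^4.
A(h/2) − A(h) = -5.3817317621 − (-5.3767182561) = -0.0050135060
Correction (A(h/2) − A(h))/(16 − 1) = (-0.0050135060)/15 = -0.0003342337
R = A(h/2) + (A(h/2) − A(h))/15 = -5.3817317621 − 0.0003342337 = -5.3820659958
Shift from A(h/2): −0.0003342337.

-5.382066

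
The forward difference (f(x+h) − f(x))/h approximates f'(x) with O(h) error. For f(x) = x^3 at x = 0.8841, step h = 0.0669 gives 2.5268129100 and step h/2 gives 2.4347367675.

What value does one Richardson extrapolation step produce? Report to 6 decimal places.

2.342661

r = 1: numerator weight 2, denominator 1.
2^1*A(h/2) = 4.8694735350; minus A(h) gives 2.3426606250.
2.3426606250 ÷ 1 = 2.3426606250
Correction |R − A(h/2)| = 9.208e-02; gap |A(h/2) − A(h)| = 9.208e-02.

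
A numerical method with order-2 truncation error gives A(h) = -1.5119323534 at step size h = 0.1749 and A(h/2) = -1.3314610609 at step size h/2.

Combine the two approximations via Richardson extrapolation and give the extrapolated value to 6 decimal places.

Leading term ∝ h^2; use weight 4 = 2^2.
Top: 4(-1.3314610609) − (-1.5119323534) = -3.8139118902
Denominator 4 − 1 = 3.
(4·(-1.3314610609) − (-1.5119323534))/(4 − 1) = -1.2713039634

-1.271304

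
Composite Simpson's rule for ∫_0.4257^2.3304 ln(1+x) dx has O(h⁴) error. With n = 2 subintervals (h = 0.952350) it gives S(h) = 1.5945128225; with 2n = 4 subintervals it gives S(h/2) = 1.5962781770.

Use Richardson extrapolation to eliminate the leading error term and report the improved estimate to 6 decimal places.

1.596396

Leading term ∝ h^4; use weight 16 = 2^4.
Numerator 16*A(h/2) − A(h) = 16*1.5962781770 − 1.5945128225 = 23.9459380095
R = 23.9459380095/15 = 1.5963958673
Shift from A(h/2): +0.0001176903.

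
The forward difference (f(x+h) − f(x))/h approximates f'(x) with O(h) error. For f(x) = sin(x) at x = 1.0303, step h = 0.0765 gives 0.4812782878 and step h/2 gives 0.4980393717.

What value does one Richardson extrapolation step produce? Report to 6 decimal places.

0.514800

Order 1 gives 2^r = 2 and 2^r − 1 = 1.
A(h/2) − A(h) = 0.4980393717 − 0.4812782878 = 0.0167610839
Correction (A(h/2) − A(h))/(2 − 1) = 0.0167610839/1 = 0.0167610839
R = A(h/2) + (A(h/2) − A(h))/1 = 0.4980393717 + 0.0167610839 = 0.5148004556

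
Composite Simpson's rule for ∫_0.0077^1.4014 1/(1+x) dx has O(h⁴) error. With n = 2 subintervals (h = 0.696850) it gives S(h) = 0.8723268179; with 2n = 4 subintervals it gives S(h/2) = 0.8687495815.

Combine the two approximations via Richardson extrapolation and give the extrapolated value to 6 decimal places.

Leading term ∝ h^4; use weight 16 = 2^4.
Difference of the inputs: 0.8687495815 − 0.8723268179 = -0.0035772364
Divide by 2^4 − 1 = 15: (-0.0035772364)/15 = -0.0002384824
R = A(h/2) + (A(h/2) − A(h))/15 = 0.8687495815 − 0.0002384824 = 0.8685110991

0.868511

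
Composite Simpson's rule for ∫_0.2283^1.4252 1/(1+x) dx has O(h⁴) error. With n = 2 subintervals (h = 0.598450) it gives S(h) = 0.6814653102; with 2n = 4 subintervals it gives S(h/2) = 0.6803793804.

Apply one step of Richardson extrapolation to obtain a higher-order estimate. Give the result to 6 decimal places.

0.680307

With r = 4 the leading error scales as h^4, so the weight is 2^4 = 16.
16 × 0.6803793804 − 0.6814653102 = 10.2046047762
(16 × 0.6803793804 − 0.6814653102)/(16 − 1) = 0.6803069851
Gap between inputs: 1.086e-03; correction applied: −0.0000723953.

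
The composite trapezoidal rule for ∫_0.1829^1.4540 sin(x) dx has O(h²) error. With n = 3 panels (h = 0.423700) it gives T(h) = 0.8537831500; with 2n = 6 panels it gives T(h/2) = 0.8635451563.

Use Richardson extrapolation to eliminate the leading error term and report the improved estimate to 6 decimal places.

The method has order 2: 2^2 = 4.
4·0.8635451563 = 3.4541806252; 3.4541806252 − 0.8537831500 = 2.6003974752
R = 2.6003974752/3 = 0.8667991584
Correction |R − A(h/2)| = 3.254e-03; gap |A(h/2) − A(h)| = 9.762e-03.

0.866799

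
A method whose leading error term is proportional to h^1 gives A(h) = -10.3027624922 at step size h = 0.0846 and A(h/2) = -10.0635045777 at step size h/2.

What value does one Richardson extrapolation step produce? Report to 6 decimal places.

r = 1, so 2^r = 2.
A(h/2) − A(h) = -10.0635045777 − (-10.3027624922) = 0.2392579145
Correction (A(h/2) − A(h))/(2 − 1) = 0.2392579145/1 = 0.2392579145
R = -10.0635045777 + 0.2392579145 = -9.8242466632

-9.824247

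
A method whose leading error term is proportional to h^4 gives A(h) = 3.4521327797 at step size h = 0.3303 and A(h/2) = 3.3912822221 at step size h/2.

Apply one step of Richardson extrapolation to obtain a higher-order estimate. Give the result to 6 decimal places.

3.387226

With r = 4 the leading error scales as h^4, so the weight is 2^4 = 16.
16·3.3912822221 = 54.2605155536; 54.2605155536 − 3.4521327797 = 50.8083827739
Divide by 2^4 − 1 = 15.
Result: 3.3872255183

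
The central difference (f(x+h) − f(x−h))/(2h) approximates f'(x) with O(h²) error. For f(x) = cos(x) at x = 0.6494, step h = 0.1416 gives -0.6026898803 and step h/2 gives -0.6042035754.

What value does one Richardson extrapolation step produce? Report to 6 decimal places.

-0.604708

With r = 2 the leading error scales as h^2, so the weight is 2^2 = 4.
4 × (-0.6042035754) − (-0.6026898803) = -1.8141244213
Divide by 2^2 − 1 = 3.
So the Richardson estimate is -0.6047081404.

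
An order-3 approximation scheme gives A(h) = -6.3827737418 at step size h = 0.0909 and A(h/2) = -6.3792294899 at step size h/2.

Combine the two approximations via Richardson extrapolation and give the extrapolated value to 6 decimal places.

r = 3, so 2^r = 8.
8×(-6.3792294899) = -51.0338359192; (-51.0338359192) − (-6.3827737418) = -44.6510621774
Divide by 2^3 − 1 = 7.
R = (-44.6510621774)/7 = -6.3787231682

-6.378723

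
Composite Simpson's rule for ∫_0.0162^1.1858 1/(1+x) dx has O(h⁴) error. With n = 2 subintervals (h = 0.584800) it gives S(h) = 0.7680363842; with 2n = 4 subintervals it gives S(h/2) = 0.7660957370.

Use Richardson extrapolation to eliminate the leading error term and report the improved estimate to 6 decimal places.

0.765966

Error is O(h^4); halving h shrinks it by 2^4 = 16.
16 × 0.7660957370 − 0.7680363842 = 11.4894954078
Divide by 2^4 − 1 = 15.
Extrapolated: 11.4894954078 / 15 = 0.7659663605
Gap between inputs: 1.941e-03; correction applied: −0.0001293765.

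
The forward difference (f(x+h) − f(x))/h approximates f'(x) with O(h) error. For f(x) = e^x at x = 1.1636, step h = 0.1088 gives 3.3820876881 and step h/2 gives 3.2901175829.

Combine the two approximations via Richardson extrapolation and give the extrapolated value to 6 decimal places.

3.198147

r = 1, so 2^r = 2.
Weighted: 6.5802351658 − 3.3820876881 = 3.1981474777
Divide by 2^1 − 1 = 1.
3.1981474777 ÷ 1 = 3.1981474777
Shift from A(h/2): −0.0919701052.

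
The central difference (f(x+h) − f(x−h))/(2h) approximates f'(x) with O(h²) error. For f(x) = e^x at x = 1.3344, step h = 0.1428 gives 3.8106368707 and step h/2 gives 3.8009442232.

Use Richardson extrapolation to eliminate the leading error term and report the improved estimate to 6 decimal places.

r = 2, so 2^r = 4.
Weighted: 15.2037768928 − 3.8106368707 = 11.3931400221
Denominator 4 − 1 = 3.
11.3931400221 ÷ 3 = 3.7977133407

3.797713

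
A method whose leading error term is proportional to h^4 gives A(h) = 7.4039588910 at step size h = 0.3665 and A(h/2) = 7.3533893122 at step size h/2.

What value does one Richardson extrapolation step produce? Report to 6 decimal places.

The method has order 4: 2^4 = 16.
16 × 7.3533893122 − 7.4039588910 = 110.2502701042
Divide by 2^4 − 1 = 15.
So the Richardson estimate is 7.3500180069.

7.350018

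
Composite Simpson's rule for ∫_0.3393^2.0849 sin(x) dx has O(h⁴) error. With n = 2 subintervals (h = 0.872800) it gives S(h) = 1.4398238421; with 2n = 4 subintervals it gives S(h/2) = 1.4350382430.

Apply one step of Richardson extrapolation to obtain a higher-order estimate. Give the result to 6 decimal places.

1.434719

r = 4, so 2^r = 16.
Weighted: 22.9606118880 − 1.4398238421 = 21.5207880459
R = 21.5207880459/15 = 1.4347192031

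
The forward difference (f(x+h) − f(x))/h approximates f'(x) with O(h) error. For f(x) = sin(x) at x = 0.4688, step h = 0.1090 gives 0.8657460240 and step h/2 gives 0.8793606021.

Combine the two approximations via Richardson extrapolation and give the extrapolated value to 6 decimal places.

0.892975

The method has order 1: 2^1 = 2.
2^1*A(h/2) = 1.7587212042; minus A(h) gives 0.8929751802.
0.8929751802 ÷ 1 = 0.8929751802
Gap between inputs: 1.361e-02; correction applied: +0.0136145781.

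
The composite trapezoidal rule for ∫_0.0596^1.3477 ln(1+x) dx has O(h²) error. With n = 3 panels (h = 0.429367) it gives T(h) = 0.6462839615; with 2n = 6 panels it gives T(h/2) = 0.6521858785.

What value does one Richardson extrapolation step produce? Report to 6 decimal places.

0.654153

r = 2: numerator weight 4, denominator 3.
Weighted: 2.6087435140 − 0.6462839615 = 1.9624595525
(4·0.6521858785 − 0.6462839615)/(4 − 1) = 0.6541531842
Correction |R − A(h/2)| = 1.967e-03; gap |A(h/2) − A(h)| = 5.902e-03.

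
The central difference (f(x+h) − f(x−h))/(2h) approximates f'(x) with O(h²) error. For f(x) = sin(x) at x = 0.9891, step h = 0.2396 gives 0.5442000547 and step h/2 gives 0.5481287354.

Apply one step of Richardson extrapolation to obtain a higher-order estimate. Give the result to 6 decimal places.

0.549438

With r = 2 the leading error scales as h^2, so the weight is 2^2 = 4.
A(h/2) − A(h) = 0.5481287354 − 0.5442000547 = 0.0039286807
Divide by 2^2 − 1 = 3: 0.0039286807/3 = 0.0013095602
R = A(h/2) + (A(h/2) − A(h))/3 = 0.5481287354 + 0.0013095602 = 0.5494382956
Gap between inputs: 3.929e-03; correction applied: +0.0013095602.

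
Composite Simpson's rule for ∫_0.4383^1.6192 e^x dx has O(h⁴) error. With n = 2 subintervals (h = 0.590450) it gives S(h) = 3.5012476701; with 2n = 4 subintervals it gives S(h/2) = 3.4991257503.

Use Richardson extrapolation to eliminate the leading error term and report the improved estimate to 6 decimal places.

The method has order 4: 2^4 = 16.
Difference of the inputs: 3.4991257503 − 3.5012476701 = -0.0021219198
Divide by 2^4 − 1 = 15: (-0.0021219198)/15 = -0.0001414613
R = 3.4991257503 − 0.0001414613 = 3.4989842890

3.498984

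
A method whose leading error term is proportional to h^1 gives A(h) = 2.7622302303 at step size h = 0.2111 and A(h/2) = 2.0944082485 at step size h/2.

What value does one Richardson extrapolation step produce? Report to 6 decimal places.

1.426586

The method has order 1: 2^1 = 2.
2×2.0944082485 = 4.1888164970; subtract 2.7622302303 → 1.4265862667
Denominator 2 − 1 = 1.
1.4265862667 ÷ 1 = 1.4265862667
Gap between inputs: 6.678e-01; correction applied: −0.6678219818.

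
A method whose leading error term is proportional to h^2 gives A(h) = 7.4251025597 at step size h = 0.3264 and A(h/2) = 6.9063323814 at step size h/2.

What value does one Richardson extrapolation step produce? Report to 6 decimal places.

6.733409

Error is O(h^2); halving h shrinks it by 2^2 = 4.
Numerator 4*A(h/2) − A(h) = 4*6.9063323814 − 7.4251025597 = 20.2002269659
R = 20.2002269659/3 = 6.7334089886
Correction |R − A(h/2)| = 1.729e-01; gap |A(h/2) − A(h)| = 5.188e-01.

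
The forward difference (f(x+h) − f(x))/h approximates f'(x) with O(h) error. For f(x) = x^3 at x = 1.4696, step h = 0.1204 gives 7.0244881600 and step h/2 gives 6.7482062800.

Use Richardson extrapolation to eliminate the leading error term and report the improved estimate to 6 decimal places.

6.471924

Leading term ∝ h^1; use weight 2 = 2^1.
2×6.7482062800 − 7.0244881600 = 6.4719244000
(2×6.7482062800 − 7.0244881600)/(2 − 1) = 6.4719244000
Correction |R − A(h/2)| = 2.763e-01; gap |A(h/2) − A(h)| = 2.763e-01.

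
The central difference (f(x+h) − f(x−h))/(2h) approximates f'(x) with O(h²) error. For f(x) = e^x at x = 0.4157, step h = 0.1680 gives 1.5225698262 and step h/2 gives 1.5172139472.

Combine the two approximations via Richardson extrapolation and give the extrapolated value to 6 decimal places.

1.515429

r = 2: numerator weight 4, denominator 3.
2^2·A(h/2) = 6.0688557888; minus A(h) gives 4.5462859626.
4.5462859626 ÷ 3 = 1.5154286542
Correction |R − A(h/2)| = 1.785e-03; gap |A(h/2) − A(h)| = 5.356e-03.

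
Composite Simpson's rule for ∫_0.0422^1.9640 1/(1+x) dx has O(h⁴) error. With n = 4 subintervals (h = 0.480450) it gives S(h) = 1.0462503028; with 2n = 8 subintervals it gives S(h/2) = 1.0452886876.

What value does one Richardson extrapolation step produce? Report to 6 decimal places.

1.045225

With r = 4 the leading error scales as h^4, so the weight is 2^4 = 16.
16·1.0452886876 = 16.7246190016; subtract 1.0462503028 → 15.6783686988
(16·1.0452886876 − 1.0462503028)/(16 − 1) = 1.0452245799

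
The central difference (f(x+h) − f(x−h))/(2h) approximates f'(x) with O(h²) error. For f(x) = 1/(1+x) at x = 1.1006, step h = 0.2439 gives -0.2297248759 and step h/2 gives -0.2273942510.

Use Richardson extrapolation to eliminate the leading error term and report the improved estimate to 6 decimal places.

-0.226617

With r = 2 the leading error scales as h^2, so the weight is 2^2 = 4.
A(h/2) − A(h) = -0.2273942510 − (-0.2297248759) = 0.0023306249
Divide by 2^2 − 1 = 3: 0.0023306249/3 = 0.0007768750
R = A(h/2) + (A(h/2) − A(h))/3 = -0.2273942510 + 0.0007768750 = -0.2266173760
Shift from A(h/2): +0.0007768750.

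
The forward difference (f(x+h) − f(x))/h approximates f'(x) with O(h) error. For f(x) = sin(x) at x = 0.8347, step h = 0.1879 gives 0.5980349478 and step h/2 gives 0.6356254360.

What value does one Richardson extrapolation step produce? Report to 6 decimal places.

0.673216

The method has order 1: 2^1 = 2.
Top: 2(0.6356254360) − (0.5980349478) = 0.6732159242
Extrapolated: 0.6732159242 / 1 = 0.6732159242
Gap between inputs: 3.759e-02; correction applied: +0.0375904882.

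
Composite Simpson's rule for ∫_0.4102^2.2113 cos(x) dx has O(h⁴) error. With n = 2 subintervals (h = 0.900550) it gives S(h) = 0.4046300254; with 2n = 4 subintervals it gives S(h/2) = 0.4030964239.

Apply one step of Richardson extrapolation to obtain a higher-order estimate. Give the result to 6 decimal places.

Order 4 gives 2^r = 16 and 2^r − 1 = 15.
Top: 16(0.4030964239) − (0.4046300254) = 6.0449127570
Extrapolated: 6.0449127570 / 15 = 0.4029941838
Shift from A(h/2): −0.0001022401.

0.402994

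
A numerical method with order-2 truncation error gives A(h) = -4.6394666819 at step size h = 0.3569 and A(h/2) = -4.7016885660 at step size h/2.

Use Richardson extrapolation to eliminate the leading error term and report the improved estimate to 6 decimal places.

-4.722429

Method order is 2; weight 2^2 = 4.
Weighted: (-18.8067542640) − (-4.6394666819) = -14.1672875821
R = (-14.1672875821)/3 = -4.7224291940
Correction |R − A(h/2)| = 2.074e-02; gap |A(h/2) − A(h)| = 6.222e-02.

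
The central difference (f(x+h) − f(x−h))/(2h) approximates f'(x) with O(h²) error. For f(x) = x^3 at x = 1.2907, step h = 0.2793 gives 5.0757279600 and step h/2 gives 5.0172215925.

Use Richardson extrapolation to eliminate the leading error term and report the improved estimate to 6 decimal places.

4.997719

r = 2: numerator weight 4, denominator 3.
Weighted: 20.0688863700 − 5.0757279600 = 14.9931584100
R = 14.9931584100/3 = 4.9977194700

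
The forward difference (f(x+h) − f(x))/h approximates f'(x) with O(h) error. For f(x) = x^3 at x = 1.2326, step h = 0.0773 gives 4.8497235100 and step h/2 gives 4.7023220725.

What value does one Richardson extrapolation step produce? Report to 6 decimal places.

4.554921

With r = 1 the leading error scales as h^1, so the weight is 2^1 = 2.
Numerator 2*A(h/2) − A(h) = 2*4.7023220725 − 4.8497235100 = 4.5549206350
Extrapolated: 4.5549206350 / 1 = 4.5549206350
Shift from A(h/2): −0.1474014375.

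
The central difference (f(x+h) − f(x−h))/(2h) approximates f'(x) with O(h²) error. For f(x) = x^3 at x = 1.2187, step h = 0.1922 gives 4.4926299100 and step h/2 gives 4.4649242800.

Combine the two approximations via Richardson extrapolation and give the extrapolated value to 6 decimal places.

4.455689

Method order is 2; weight 2^2 = 4.
Numerator 4·A(h/2) − A(h) = 4·4.4649242800 − 4.4926299100 = 13.3670672100
13.3670672100 ÷ 3 = 4.4556890700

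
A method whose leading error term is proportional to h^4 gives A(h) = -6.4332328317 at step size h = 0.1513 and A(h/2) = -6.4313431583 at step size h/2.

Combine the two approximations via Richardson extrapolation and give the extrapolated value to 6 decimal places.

r = 4: numerator weight 16, denominator 15.
2^4·A(h/2) = -102.9014905328; minus A(h) gives -96.4682577011.
Divide by 2^4 − 1 = 15.
R = (-96.4682577011)/15 = -6.4312171801
Shift from A(h/2): +0.0001259782.

-6.431217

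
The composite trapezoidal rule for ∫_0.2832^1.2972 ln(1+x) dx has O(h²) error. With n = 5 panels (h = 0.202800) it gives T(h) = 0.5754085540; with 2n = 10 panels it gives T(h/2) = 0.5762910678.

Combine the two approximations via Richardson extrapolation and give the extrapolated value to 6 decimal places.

0.576585

r = 2, so 2^r = 4.
Top: 4(0.5762910678) − (0.5754085540) = 1.7297557172
Extrapolated: 1.7297557172 / 3 = 0.5765852391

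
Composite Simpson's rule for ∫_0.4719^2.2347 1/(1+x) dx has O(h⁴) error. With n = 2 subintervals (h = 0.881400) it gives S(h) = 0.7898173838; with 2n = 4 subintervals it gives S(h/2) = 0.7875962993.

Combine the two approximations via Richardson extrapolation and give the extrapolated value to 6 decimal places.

0.787448

Error is O(h^4); halving h shrinks it by 2^4 = 16.
Difference of the inputs: 0.7875962993 − 0.7898173838 = -0.0022210845
Correction (A(h/2) − A(h))/(16 − 1) = (-0.0022210845)/15 = -0.0001480723
R = 0.7875962993 − 0.0001480723 = 0.7874482270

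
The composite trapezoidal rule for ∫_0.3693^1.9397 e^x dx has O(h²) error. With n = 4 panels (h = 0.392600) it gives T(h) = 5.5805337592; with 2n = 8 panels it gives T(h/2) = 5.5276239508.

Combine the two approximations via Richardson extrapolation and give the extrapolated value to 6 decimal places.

Method order is 2; weight 2^2 = 4.
4×5.5276239508 − 5.5805337592 = 16.5299620440
(4×5.5276239508 − 5.5805337592)/(4 − 1) = 5.5099873480

5.509987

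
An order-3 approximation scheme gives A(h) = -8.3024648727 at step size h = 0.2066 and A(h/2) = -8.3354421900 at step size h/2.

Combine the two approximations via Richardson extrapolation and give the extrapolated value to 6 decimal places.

Method order is 3; weight 2^3 = 8.
Numerator 8·A(h/2) − A(h) = 8·(-8.3354421900) − (-8.3024648727) = -58.3810726473
Divide by 2^3 − 1 = 7.
(-58.3810726473) ÷ 7 = -8.3401532353

-8.340153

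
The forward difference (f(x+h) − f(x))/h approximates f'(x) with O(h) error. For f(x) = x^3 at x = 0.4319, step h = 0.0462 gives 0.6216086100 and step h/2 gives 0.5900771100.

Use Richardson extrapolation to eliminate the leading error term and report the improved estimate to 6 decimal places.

0.558546

Order 1 gives 2^r = 2 and 2^r − 1 = 1.
Numerator 2·A(h/2) − A(h) = 2·0.5900771100 − 0.6216086100 = 0.5585456100
Divide by 2^1 − 1 = 1.
Extrapolated: 0.5585456100 / 1 = 0.5585456100
Gap between inputs: 3.153e-02; correction applied: −0.0315315000.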